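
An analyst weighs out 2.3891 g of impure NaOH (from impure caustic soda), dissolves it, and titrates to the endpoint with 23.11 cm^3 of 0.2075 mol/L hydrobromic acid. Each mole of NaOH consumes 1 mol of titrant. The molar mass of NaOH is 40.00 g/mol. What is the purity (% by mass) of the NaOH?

n(HBr) = 0.2075 x 0.02311 = 0.004795 mol.
n(NaOH) = 0.004795 / 1 = 0.004795 mol.
mass of NaOH = 0.004795 x 40.00 = 0.1918 g.
% purity = 0.1918 / 2.3891 x 100 = 8.03%.

8.03%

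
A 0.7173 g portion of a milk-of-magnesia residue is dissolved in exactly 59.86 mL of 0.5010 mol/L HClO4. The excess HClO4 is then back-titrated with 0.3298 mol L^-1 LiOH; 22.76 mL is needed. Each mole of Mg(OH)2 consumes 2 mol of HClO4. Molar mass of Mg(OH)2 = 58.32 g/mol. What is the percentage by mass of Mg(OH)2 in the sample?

91.4%

Total n(HClO4) added = 0.5010 x 0.05986 = 0.02999 mol.
n(LiOH) used = 0.3298 x 0.02276 = 0.007506 mol, which equals the excess n(HClO4).
So n(HClO4) consumed by the sample = 0.02999 - 0.007506 = 0.02248 mol.
n(Mg(OH)2) = 0.02248 / 2 = 0.01124 mol.
mass Mg(OH)2 = 0.01124 x 58.32 = 0.6556 g, so %Mg(OH)2 = 0.6556/0.7173 x 100 = 91.4%.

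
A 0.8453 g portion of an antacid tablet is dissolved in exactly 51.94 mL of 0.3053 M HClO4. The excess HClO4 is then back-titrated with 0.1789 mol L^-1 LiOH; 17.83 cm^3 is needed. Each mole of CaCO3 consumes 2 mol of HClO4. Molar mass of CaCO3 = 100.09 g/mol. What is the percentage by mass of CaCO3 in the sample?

Total n(HClO4) added = 0.3053 x 0.05194 = 0.01586 mol.
n(LiOH) used = 0.1789 x 0.01783 = 0.003190 mol, which equals the excess n(HClO4).
So n(HClO4) consumed by the sample = 0.01586 - 0.003190 = 0.01267 mol.
n(CaCO3) = 0.01267 / 2 = 0.006334 mol.
mass CaCO3 = 0.006334 x 100.09 = 0.6339 g, so %CaCO3 = 0.6339/0.8453 x 100 = 75.0%.

75.0%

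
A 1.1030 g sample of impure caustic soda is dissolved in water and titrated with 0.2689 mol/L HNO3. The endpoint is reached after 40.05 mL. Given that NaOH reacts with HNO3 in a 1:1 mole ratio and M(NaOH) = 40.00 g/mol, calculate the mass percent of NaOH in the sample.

n(HNO3) = 0.2689 x 0.04005 = 0.01077 mol.
n(NaOH) = 0.01077 / 1 = 0.01077 mol.
mass of NaOH = 0.01077 x 40.00 = 0.4308 g.
% purity = 0.4308 / 1.1030 x 100 = 39.1%.

39.1%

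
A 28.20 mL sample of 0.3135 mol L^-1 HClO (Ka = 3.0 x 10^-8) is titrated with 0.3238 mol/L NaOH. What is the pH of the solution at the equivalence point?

n(HClO) = 0.3135 x 0.02820 = 0.008841 mol; V(NaOH) at equivalence = 0.008841/0.3238 = 0.02730 L.
At equivalence all the acid is converted to ClO-; total volume = 0.02820 + 0.02730 = 0.05550 L, so [ClO-] = 0.008841/0.05550 = 0.1593 M.
Kb = Kw/Ka = 1.0e-14 / 3.0 x 10^-8 = 3.33e-7.
[OH^-] = sqrt(Kb x [ClO-]) = sqrt(3.33e-7 x 0.1593) = 0.000230 M.
pOH = 3.64, so pH = 14.00 - 3.64 = 10.36.

10.36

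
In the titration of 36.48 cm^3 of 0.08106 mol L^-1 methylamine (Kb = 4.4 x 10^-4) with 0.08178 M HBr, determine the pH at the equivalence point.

n(CH3NH2) = 0.08106 x 0.03648 = 0.002957 mol; V(HBr) at equivalence = 0.002957/0.08178 = 0.03616 L.
At equivalence the base is fully converted to CH3NH3+; total volume = 0.07264 L, so [CH3NH3+] = 0.002957/0.07264 = 0.04071 M.
Ka(CH3NH3+) = Kw/Kb = 1.0e-14 / 4.4 x 10^-4 = 2.27e-11.
[H^+] = sqrt(Ka x [CH3NH3+]) = sqrt(2.27e-11 x 0.04071) = 9.62e-7 M.
pH = -log(9.62e-7) = 6.02.

6.02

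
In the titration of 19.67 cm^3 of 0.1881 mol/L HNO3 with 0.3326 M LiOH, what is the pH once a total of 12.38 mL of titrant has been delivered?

n(acid) = 0.1881 x 0.01967 = 0.003700 mol; n(LiOH) added = 0.3326 x 0.01238 = 0.004118 mol.
Base is in excess by 0.004118 - 0.003700 = 0.0004177 mol in a total volume of 0.03205 L.
[OH^-] = 0.0004177/0.03205 = 0.01303 M, so pOH = 1.89 and pH = 14.00 - 1.89 = 12.11.

12.11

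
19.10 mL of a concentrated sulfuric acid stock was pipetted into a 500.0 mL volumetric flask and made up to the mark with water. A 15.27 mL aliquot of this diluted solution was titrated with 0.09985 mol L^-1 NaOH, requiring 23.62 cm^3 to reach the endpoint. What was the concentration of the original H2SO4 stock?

n(NaOH) = 0.09985 x 0.02362 = 0.002358 mol.
n(H2SO4) in the aliquot = 0.002358 x 1/2 = 0.001179 mol.
[diluted H2SO4] = 0.001179 / 0.01527 = 0.07723 M.
Dilution factor = 500.0/19.10 = 26.18, so [stock] = 0.07723 x 26.18 = 2.02 M.

2.02 M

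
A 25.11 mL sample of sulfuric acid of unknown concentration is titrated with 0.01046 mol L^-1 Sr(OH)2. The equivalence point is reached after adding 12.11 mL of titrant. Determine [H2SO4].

0.00504 M

n(Sr(OH)2) delivered = 0.01046 x 0.01211 = 0.0001267 mol.
For a 1:1 reaction, n(H2SO4) = 0.0001267 mol.
[H2SO4] = 0.0001267 mol / 0.02511 L = 0.00504 M.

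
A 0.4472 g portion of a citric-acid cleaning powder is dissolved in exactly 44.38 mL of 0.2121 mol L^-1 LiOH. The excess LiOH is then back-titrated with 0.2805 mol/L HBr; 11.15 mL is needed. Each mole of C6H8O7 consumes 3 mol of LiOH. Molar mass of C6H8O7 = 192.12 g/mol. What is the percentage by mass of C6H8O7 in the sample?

90.0%

Total n(LiOH) added = 0.2121 x 0.04438 = 0.009413 mol.
n(HBr) used = 0.2805 x 0.01115 = 0.003128 mol, which equals the excess n(LiOH).
So n(LiOH) consumed by the sample = 0.009413 - 0.003128 = 0.006285 mol.
n(C6H8O7) = 0.006285 / 3 = 0.002095 mol.
mass C6H8O7 = 0.002095 x 192.12 = 0.4025 g, so %C6H8O7 = 0.4025/0.4472 x 100 = 90.0%.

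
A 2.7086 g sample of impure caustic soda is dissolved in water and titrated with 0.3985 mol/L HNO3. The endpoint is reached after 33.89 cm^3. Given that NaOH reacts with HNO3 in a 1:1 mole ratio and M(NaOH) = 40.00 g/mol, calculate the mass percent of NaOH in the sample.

19.9%

n(HNO3) = 0.3985 x 0.03389 = 0.01351 mol.
n(NaOH) = 0.01351 / 1 = 0.01351 mol.
mass of NaOH = 0.01351 x 40.00 = 0.5402 g.
% purity = 0.5402 / 2.7086 x 100 = 19.9%.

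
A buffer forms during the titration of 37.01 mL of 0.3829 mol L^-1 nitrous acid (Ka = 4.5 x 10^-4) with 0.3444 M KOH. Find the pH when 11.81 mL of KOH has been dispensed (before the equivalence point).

2.95

Initial n(HNO2) = 0.3829 x 0.03701 = 0.01417 mol.
n(KOH) added = 0.3444 x 0.01181 = 0.004067 mol, converting that many moles of HNO2 to NO2-.
Remaining n(HNO2) = 0.01010 mol; n(NO2-) = 0.004067 mol.
By Henderson-Hasselbalch, pH = pKa + log([A^-]/[HA]) = 3.35 + log(0.004067/0.01010) = 3.35 + (-0.40) = 2.95.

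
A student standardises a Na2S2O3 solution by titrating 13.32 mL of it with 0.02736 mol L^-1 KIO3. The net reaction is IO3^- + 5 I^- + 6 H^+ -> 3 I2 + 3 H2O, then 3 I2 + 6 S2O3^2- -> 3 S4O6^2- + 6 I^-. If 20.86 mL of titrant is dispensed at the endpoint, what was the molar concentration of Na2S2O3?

n(KIO3) = 0.02736 x 0.02086 = 0.0005707 mol.
From the balanced equation, 1 mol KIO3 reacts with 6 mol Na2S2O3, so n(Na2S2O3) = 0.0005707 x 6/1 = 0.003424 mol.
[Na2S2O3] = 0.003424 / 0.01332 L = 0.257 M.

0.257 M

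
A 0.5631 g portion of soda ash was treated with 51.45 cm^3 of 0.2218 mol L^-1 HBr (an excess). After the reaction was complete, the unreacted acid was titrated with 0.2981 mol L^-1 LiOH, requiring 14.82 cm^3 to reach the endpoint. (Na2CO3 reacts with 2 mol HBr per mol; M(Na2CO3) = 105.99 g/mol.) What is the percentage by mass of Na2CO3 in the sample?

65.8%

Total n(HBr) added = 0.2218 x 0.05145 = 0.01141 mol.
n(LiOH) used = 0.2981 x 0.01482 = 0.004418 mol, which equals the excess n(HBr).
So n(HBr) consumed by the sample = 0.01141 - 0.004418 = 0.006994 mol.
n(Na2CO3) = 0.006994 / 2 = 0.003497 mol.
mass Na2CO3 = 0.003497 x 105.99 = 0.3706 g, so %Na2CO3 = 0.3706/0.5631 x 100 = 65.8%.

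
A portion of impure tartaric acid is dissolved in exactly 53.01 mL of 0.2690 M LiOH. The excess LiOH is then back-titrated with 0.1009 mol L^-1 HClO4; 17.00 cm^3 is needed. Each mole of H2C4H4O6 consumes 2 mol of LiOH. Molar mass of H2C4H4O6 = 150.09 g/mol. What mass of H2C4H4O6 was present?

Total n(LiOH) added = 0.2690 x 0.05301 = 0.01426 mol.
n(HClO4) used = 0.1009 x 0.01700 = 0.001715 mol, which equals the excess n(LiOH).
So n(LiOH) consumed by the sample = 0.01426 - 0.001715 = 0.01254 mol.
n(H2C4H4O6) = 0.01254 / 2 = 0.006272 mol.
mass = 0.006272 mol x 150.09 g/mol = 0.941 g.

0.941 g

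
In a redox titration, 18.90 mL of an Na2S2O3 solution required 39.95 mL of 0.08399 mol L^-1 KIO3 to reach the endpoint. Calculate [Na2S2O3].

n(KIO3) = 0.08399 x 0.03995 = 0.003355 mol.
From the balanced equation, 1 mol KIO3 reacts with 6 mol Na2S2O3, so n(Na2S2O3) = 0.003355 x 6/1 = 0.02013 mol.
[Na2S2O3] = 0.02013 / 0.01890 L = 1.07 M.

1.07 M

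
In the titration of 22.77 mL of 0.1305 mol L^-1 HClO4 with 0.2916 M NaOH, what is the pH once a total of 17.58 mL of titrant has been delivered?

n(acid) = 0.1305 x 0.02277 = 0.002971 mol; n(NaOH) added = 0.2916 x 0.01758 = 0.005126 mol.
Base is in excess by 0.005126 - 0.002971 = 0.002155 mol in a total volume of 0.04035 L.
[OH^-] = 0.002155/0.04035 = 0.05340 M, so pOH = 1.27 and pH = 14.00 - 1.27 = 12.73.

12.73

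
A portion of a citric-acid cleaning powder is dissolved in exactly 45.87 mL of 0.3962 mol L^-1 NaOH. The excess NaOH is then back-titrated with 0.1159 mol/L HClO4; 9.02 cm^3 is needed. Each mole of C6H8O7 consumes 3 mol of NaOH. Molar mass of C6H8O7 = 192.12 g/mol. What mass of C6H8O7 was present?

Total n(NaOH) added = 0.3962 x 0.04587 = 0.01817 mol.
n(HClO4) used = 0.1159 x 0.009020 = 0.001045 mol, which equals the excess n(NaOH).
So n(NaOH) consumed by the sample = 0.01817 - 0.001045 = 0.01713 mol.
n(C6H8O7) = 0.01713 / 3 = 0.005709 mol.
mass = 0.005709 mol x 192.12 g/mol = 1.10 g.

1.10 g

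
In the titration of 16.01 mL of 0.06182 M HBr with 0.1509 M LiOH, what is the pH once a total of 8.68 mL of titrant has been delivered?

12.11

n(acid) = 0.06182 x 0.01601 = 0.0009897 mol; n(LiOH) added = 0.1509 x 0.008680 = 0.001310 mol.
Base is in excess by 0.001310 - 0.0009897 = 0.0003201 mol in a total volume of 0.02469 L.
[OH^-] = 0.0003201/0.02469 = 0.01296 M, so pOH = 1.89 and pH = 14.00 - 1.89 = 12.11.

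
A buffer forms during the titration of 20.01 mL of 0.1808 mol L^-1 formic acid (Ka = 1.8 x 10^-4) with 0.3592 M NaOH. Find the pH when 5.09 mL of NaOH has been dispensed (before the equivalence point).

3.75

Initial n(HCOOH) = 0.1808 x 0.02001 = 0.003618 mol.
n(NaOH) added = 0.3592 x 0.005090 = 0.001828 mol, converting that many moles of HCOOH to HCOO-.
Remaining n(HCOOH) = 0.001789 mol; n(HCOO-) = 0.001828 mol.
By Henderson-Hasselbalch, pH = pKa + log([A^-]/[HA]) = 3.74 + log(0.001828/0.001789) = 3.74 + (+0.01) = 3.75.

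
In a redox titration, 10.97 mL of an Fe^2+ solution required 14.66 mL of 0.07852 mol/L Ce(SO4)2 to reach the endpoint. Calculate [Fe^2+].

n(Ce(SO4)2) = 0.07852 x 0.01466 = 0.001151 mol.
From the balanced equation, 1 mol Ce(SO4)2 reacts with 1 mol Fe^2+, so n(Fe^2+) = 0.001151 x 1/1 = 0.001151 mol.
[Fe^2+] = 0.001151 / 0.01097 L = 0.105 M.

0.105 M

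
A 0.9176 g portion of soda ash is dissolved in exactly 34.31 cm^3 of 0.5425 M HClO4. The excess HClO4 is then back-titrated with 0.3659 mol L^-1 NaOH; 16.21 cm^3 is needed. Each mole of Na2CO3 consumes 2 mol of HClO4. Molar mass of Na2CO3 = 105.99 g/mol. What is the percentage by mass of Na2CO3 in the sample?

73.2%

Total n(HClO4) added = 0.5425 x 0.03431 = 0.01861 mol.
n(NaOH) used = 0.3659 x 0.01621 = 0.005931 mol, which equals the excess n(HClO4).
So n(HClO4) consumed by the sample = 0.01861 - 0.005931 = 0.01268 mol.
n(Na2CO3) = 0.01268 / 2 = 0.006341 mol.
mass Na2CO3 = 0.006341 x 105.99 = 0.6721 g, so %Na2CO3 = 0.6721/0.9176 x 100 = 73.2%.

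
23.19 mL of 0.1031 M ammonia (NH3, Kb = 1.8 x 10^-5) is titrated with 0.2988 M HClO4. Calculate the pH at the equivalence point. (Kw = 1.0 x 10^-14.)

n(NH3) = 0.1031 x 0.02319 = 0.002391 mol; V(HClO4) at equivalence = 0.002391/0.2988 = 0.008002 L.
At equivalence the base is fully converted to NH4+; total volume = 0.03119 L, so [NH4+] = 0.002391/0.03119 = 0.07665 M.
Ka(NH4+) = Kw/Kb = 1.0e-14 / 1.8 x 10^-5 = 5.56e-10.
[H^+] = sqrt(Ka x [NH4+]) = sqrt(5.56e-10 x 0.07665) = 6.53e-6 M.
pH = -log(6.53e-6) = 5.19.

5.19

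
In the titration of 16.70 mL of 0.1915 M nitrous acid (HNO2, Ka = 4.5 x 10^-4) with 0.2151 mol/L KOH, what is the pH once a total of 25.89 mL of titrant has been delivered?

n(acid) = 0.1915 x 0.01670 = 0.003198 mol; n(KOH) added = 0.2151 x 0.02589 = 0.005569 mol.
Base is in excess by 0.005569 - 0.003198 = 0.002371 mol in a total volume of 0.04259 L.
[OH^-] = 0.002371/0.04259 = 0.05567 M, so pOH = 1.25 and pH = 14.00 - 1.25 = 12.75.

12.75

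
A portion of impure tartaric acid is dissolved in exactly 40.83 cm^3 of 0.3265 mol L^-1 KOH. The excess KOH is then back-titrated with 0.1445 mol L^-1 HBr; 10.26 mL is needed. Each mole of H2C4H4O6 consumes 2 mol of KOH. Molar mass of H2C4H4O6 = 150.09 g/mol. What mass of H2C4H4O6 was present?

Total n(KOH) added = 0.3265 x 0.04083 = 0.01333 mol.
n(HBr) used = 0.1445 x 0.01026 = 0.001483 mol, which equals the excess n(KOH).
So n(KOH) consumed by the sample = 0.01333 - 0.001483 = 0.01185 mol.
n(H2C4H4O6) = 0.01185 / 2 = 0.005924 mol.
mass = 0.005924 mol x 150.09 g/mol = 0.889 g.

0.889 g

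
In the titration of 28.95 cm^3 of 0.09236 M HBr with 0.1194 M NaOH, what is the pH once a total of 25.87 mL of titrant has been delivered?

11.88

n(acid) = 0.09236 x 0.02895 = 0.002674 mol; n(NaOH) added = 0.1194 x 0.02587 = 0.003089 mol.
Base is in excess by 0.003089 - 0.002674 = 0.0004151 mol in a total volume of 0.05482 L.
[OH^-] = 0.0004151/0.05482 = 0.007571 M, so pOH = 2.12 and pH = 14.00 - 2.12 = 11.88.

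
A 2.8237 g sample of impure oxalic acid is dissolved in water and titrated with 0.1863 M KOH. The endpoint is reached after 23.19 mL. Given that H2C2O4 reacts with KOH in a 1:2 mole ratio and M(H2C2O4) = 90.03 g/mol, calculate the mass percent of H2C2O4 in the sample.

6.89%

n(KOH) = 0.1863 x 0.02319 = 0.004320 mol.
n(H2C2O4) = 0.004320 / 2 = 0.002160 mol.
mass of H2C2O4 = 0.002160 x 90.03 = 0.1945 g.
% purity = 0.1945 / 2.8237 x 100 = 6.89%.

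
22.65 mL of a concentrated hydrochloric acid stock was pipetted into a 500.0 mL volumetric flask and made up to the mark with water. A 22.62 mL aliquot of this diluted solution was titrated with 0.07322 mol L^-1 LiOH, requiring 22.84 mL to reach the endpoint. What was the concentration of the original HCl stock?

n(LiOH) = 0.07322 x 0.02284 = 0.001672 mol.
n(HCl) in the aliquot = 0.001672 mol.
[diluted HCl] = 0.001672 / 0.02262 = 0.07393 M.
Dilution factor = 500.0/22.65 = 22.08, so [stock] = 0.07393 x 22.08 = 1.63 M.

1.63 M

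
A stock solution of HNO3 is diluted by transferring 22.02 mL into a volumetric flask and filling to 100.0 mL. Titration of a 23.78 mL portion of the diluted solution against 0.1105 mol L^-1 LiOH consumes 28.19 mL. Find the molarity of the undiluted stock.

n(LiOH) = 0.1105 x 0.02819 = 0.003115 mol.
n(HNO3) in the aliquot = 0.003115 mol.
[diluted HNO3] = 0.003115 / 0.02378 = 0.1310 M.
Dilution factor = 100.0/22.02 = 4.541, so [stock] = 0.1310 x 4.541 = 0.595 M.

0.595 M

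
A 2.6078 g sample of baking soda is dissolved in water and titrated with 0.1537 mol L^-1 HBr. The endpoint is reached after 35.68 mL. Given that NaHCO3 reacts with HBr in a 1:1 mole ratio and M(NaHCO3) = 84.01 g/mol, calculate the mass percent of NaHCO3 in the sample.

n(HBr) = 0.1537 x 0.03568 = 0.005484 mol.
n(NaHCO3) = 0.005484 / 1 = 0.005484 mol.
mass of NaHCO3 = 0.005484 x 84.01 = 0.4607 g.
% purity = 0.4607 / 2.6078 x 100 = 17.7%.

17.7%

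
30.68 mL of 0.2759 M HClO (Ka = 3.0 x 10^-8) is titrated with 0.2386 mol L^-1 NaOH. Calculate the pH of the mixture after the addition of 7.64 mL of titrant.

Initial n(HClO) = 0.2759 x 0.03068 = 0.008465 mol.
n(NaOH) added = 0.2386 x 0.007640 = 0.001823 mol, converting that many moles of HClO to ClO-.
Remaining n(HClO) = 0.006642 mol; n(ClO-) = 0.001823 mol.
By Henderson-Hasselbalch, pH = pKa + log([A^-]/[HA]) = 7.52 + log(0.001823/0.006642) = 7.52 + (-0.56) = 6.96.

6.96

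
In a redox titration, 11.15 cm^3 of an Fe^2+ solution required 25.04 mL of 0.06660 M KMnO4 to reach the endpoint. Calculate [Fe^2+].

n(KMnO4) = 0.06660 x 0.02504 = 0.001668 mol.
From the balanced equation, 1 mol KMnO4 reacts with 5 mol Fe^2+, so n(Fe^2+) = 0.001668 x 5/1 = 0.008338 mol.
[Fe^2+] = 0.008338 / 0.01115 L = 0.748 M.

0.748 M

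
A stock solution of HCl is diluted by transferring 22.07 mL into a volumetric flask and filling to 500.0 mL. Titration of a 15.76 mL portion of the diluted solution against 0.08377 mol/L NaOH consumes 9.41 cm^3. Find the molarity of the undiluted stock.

1.13 M

n(NaOH) = 0.08377 x 0.009410 = 0.0007883 mol.
n(HCl) in the aliquot = 0.0007883 mol.
[diluted HCl] = 0.0007883 / 0.01576 = 0.05002 M.
Dilution factor = 500.0/22.07 = 22.66, so [stock] = 0.05002 x 22.66 = 1.13 M.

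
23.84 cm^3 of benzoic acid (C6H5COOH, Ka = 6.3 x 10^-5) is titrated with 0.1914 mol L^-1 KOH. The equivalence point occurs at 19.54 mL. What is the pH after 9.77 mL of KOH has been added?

9.77 mL is exactly half the equivalence volume (19.54/2), i.e. the half-equivalence point.
There, n(HA) = n(A^-), so pH = pKa = -log(6.3 x 10^-5) = 4.20.

4.20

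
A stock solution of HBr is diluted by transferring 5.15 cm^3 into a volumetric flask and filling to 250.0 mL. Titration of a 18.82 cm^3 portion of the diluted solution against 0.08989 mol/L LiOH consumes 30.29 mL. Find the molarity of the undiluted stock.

7.02 M

n(LiOH) = 0.08989 x 0.03029 = 0.002723 mol.
n(HBr) in the aliquot = 0.002723 mol.
[diluted HBr] = 0.002723 / 0.01882 = 0.1447 M.
Dilution factor = 250.0/5.150 = 48.54, so [stock] = 0.1447 x 48.54 = 7.02 M.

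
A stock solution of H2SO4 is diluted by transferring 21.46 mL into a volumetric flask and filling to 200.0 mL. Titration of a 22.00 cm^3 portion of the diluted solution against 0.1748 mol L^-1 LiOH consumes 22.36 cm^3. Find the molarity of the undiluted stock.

0.828 M

n(LiOH) = 0.1748 x 0.02236 = 0.003909 mol.
n(H2SO4) in the aliquot = 0.003909 x 1/2 = 0.001954 mol.
[diluted H2SO4] = 0.001954 / 0.02200 = 0.08883 M.
Dilution factor = 200.0/21.46 = 9.320, so [stock] = 0.08883 x 9.320 = 0.828 M.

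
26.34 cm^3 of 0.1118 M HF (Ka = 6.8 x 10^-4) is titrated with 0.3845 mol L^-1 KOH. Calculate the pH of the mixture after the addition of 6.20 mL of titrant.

3.80

Initial n(HF) = 0.1118 x 0.02634 = 0.002945 mol.
n(KOH) added = 0.3845 x 0.006200 = 0.002384 mol, converting that many moles of HF to F-.
Remaining n(HF) = 0.0005609 mol; n(F-) = 0.002384 mol.
By Henderson-Hasselbalch, pH = pKa + log([A^-]/[HA]) = 3.17 + log(0.002384/0.0005609) = 3.17 + (+0.63) = 3.80.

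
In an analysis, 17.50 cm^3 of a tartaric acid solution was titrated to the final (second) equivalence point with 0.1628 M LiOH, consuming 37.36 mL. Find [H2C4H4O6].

0.174 M

n(LiOH) = 0.1628 x 0.03736 = 0.006082 mol.
At the final (second) equivalence point, 2 mol OH^- react per mol H2C4H4O6, so n(H2C4H4O6) = 0.006082 / 2 = 0.003041 mol.
[H2C4H4O6] = 0.003041 / 0.01750 L = 0.174 M.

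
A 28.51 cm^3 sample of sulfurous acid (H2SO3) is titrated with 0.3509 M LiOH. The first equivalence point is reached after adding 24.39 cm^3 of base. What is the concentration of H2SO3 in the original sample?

0.300 M

n(LiOH) = 0.3509 x 0.02439 = 0.008558 mol.
At the first equivalence point, 1 mol OH^- react per mol H2SO3, so n(H2SO3) = 0.008558 / 1 = 0.008558 mol.
[H2SO3] = 0.008558 / 0.02851 L = 0.300 M.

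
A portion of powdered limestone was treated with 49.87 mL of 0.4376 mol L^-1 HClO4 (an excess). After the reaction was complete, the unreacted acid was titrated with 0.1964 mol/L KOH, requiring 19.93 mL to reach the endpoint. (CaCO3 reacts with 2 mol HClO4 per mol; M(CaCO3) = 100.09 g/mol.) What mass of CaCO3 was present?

0.896 g

Total n(HClO4) added = 0.4376 x 0.04987 = 0.02182 mol.
n(KOH) used = 0.1964 x 0.01993 = 0.003914 mol, which equals the excess n(HClO4).
So n(HClO4) consumed by the sample = 0.02182 - 0.003914 = 0.01791 mol.
n(CaCO3) = 0.01791 / 2 = 0.008954 mol.
mass = 0.008954 mol x 100.09 g/mol = 0.896 g.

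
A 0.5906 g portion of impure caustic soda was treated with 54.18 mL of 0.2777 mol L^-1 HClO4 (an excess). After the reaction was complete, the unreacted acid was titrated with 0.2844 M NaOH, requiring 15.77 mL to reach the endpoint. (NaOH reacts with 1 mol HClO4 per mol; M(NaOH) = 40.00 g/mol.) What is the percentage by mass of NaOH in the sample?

71.5%

Total n(HClO4) added = 0.2777 x 0.05418 = 0.01505 mol.
n(NaOH) used = 0.2844 x 0.01577 = 0.004485 mol, which equals the excess n(HClO4).
So n(HClO4) consumed by the sample = 0.01505 - 0.004485 = 0.01056 mol.
n(NaOH) = 0.01056 / 1 = 0.01056 mol.
mass NaOH = 0.01056 x 40.00 = 0.4224 g, so %NaOH = 0.4224/0.5906 x 100 = 71.5%.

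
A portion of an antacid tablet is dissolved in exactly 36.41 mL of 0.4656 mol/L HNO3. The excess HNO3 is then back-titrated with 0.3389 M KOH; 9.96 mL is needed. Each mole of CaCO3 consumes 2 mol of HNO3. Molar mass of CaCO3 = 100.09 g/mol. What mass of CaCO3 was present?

0.679 g

Total n(HNO3) added = 0.4656 x 0.03641 = 0.01695 mol.
n(KOH) used = 0.3389 x 0.009960 = 0.003375 mol, which equals the excess n(HNO3).
So n(HNO3) consumed by the sample = 0.01695 - 0.003375 = 0.01358 mol.
n(CaCO3) = 0.01358 / 2 = 0.006789 mol.
mass = 0.006789 mol x 100.09 g/mol = 0.679 g.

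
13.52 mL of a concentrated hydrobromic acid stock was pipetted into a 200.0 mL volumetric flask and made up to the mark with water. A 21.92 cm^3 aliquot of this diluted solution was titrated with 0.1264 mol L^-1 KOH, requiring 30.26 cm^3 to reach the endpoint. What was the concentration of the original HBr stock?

n(KOH) = 0.1264 x 0.03026 = 0.003825 mol.
n(HBr) in the aliquot = 0.003825 mol.
[diluted HBr] = 0.003825 / 0.02192 = 0.1745 M.
Dilution factor = 200.0/13.52 = 14.79, so [stock] = 0.1745 x 14.79 = 2.58 M.

2.58 M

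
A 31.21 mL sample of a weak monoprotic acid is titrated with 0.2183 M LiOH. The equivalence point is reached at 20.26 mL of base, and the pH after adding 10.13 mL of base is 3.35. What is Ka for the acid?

10.13 mL is half of the equivalence volume, so this is the half-equivalence point where [HA] = [A^-].
At half-equivalence pH = pKa, so pKa = 3.35.
Ka = 10^(-3.35) = 4.5 x 10^-4.

4.5 x 10^-4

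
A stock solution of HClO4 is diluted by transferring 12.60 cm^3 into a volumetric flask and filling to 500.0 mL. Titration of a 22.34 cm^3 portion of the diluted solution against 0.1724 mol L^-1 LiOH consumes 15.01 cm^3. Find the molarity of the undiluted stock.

n(LiOH) = 0.1724 x 0.01501 = 0.002588 mol.
n(HClO4) in the aliquot = 0.002588 mol.
[diluted HClO4] = 0.002588 / 0.02234 = 0.1158 M.
Dilution factor = 500.0/12.60 = 39.68, so [stock] = 0.1158 x 39.68 = 4.60 M.

4.60 M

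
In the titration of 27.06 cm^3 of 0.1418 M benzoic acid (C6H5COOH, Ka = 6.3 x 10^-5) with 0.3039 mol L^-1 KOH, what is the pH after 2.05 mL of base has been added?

3.49

Initial n(C6H5COOH) = 0.1418 x 0.02706 = 0.003837 mol.
n(KOH) added = 0.3039 x 0.002050 = 0.0006230 mol, converting that many moles of C6H5COOH to C6H5COO-.
Remaining n(C6H5COOH) = 0.003214 mol; n(C6H5COO-) = 0.0006230 mol.
By Henderson-Hasselbalch, pH = pKa + log([A^-]/[HA]) = 4.20 + log(0.0006230/0.003214) = 4.20 + (-0.71) = 3.49.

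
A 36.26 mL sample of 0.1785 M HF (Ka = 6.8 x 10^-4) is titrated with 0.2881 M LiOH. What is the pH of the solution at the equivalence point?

n(HF) = 0.1785 x 0.03626 = 0.006472 mol; V(LiOH) at equivalence = 0.006472/0.2881 = 0.02247 L.
At equivalence all the acid is converted to F-; total volume = 0.03626 + 0.02247 = 0.05873 L, so [F-] = 0.006472/0.05873 = 0.1102 M.
Kb = Kw/Ka = 1.0e-14 / 6.8 x 10^-4 = 1.47e-11.
[OH^-] = sqrt(Kb x [F-]) = sqrt(1.47e-11 x 0.1102) = 1.27e-6 M.
pOH = 5.90, so pH = 14.00 - 5.90 = 8.10.

8.10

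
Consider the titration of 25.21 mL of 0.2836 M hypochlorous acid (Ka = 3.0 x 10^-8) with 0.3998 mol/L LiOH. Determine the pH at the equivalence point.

10.37

n(HClO) = 0.2836 x 0.02521 = 0.007150 mol; V(LiOH) at equivalence = 0.007150/0.3998 = 0.01788 L.
At equivalence all the acid is converted to ClO-; total volume = 0.02521 + 0.01788 = 0.04309 L, so [ClO-] = 0.007150/0.04309 = 0.1659 M.
Kb = Kw/Ka = 1.0e-14 / 3.0 x 10^-8 = 3.33e-7.
[OH^-] = sqrt(Kb x [ClO-]) = sqrt(3.33e-7 x 0.1659) = 0.000235 M.
pOH = 3.63, so pH = 14.00 - 3.63 = 10.37.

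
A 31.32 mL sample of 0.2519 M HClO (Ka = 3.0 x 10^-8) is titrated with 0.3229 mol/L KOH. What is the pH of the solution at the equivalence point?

10.34

n(HClO) = 0.2519 x 0.03132 = 0.007890 mol; V(KOH) at equivalence = 0.007890/0.3229 = 0.02443 L.
At equivalence all the acid is converted to ClO-; total volume = 0.03132 + 0.02443 = 0.05575 L, so [ClO-] = 0.007890/0.05575 = 0.1415 M.
Kb = Kw/Ka = 1.0e-14 / 3.0 x 10^-8 = 3.33e-7.
[OH^-] = sqrt(Kb x [ClO-]) = sqrt(3.33e-7 x 0.1415) = 0.000217 M.
pOH = 3.66, so pH = 14.00 - 3.66 = 10.34.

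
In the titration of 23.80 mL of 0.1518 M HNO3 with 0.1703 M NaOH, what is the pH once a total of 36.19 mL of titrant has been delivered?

12.63

n(acid) = 0.1518 x 0.02380 = 0.003613 mol; n(NaOH) added = 0.1703 x 0.03619 = 0.006163 mol.
Base is in excess by 0.006163 - 0.003613 = 0.002550 mol in a total volume of 0.05999 L.
[OH^-] = 0.002550/0.05999 = 0.04251 M, so pOH = 1.37 and pH = 14.00 - 1.37 = 12.63.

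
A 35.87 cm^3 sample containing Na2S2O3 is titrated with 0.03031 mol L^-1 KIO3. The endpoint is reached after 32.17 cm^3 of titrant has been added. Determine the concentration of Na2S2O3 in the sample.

n(KIO3) = 0.03031 x 0.03217 = 0.0009751 mol.
From the balanced equation, 1 mol KIO3 reacts with 6 mol Na2S2O3, so n(Na2S2O3) = 0.0009751 x 6/1 = 0.005850 mol.
[Na2S2O3] = 0.005850 / 0.03587 L = 0.163 M.

0.163 M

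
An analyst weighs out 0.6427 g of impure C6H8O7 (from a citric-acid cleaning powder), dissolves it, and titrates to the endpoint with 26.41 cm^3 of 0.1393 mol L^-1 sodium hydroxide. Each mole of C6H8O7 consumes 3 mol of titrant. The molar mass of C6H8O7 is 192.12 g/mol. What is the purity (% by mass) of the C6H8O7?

36.7%

n(NaOH) = 0.1393 x 0.02641 = 0.003679 mol.
n(C6H8O7) = 0.003679 / 3 = 0.001226 mol.
mass of C6H8O7 = 0.001226 x 192.12 = 0.2356 g.
% purity = 0.2356 / 0.6427 x 100 = 36.7%.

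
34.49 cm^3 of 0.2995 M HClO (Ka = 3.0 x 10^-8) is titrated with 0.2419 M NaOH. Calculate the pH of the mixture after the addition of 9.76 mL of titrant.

6.99

Initial n(HClO) = 0.2995 x 0.03449 = 0.01033 mol.
n(NaOH) added = 0.2419 x 0.009760 = 0.002361 mol, converting that many moles of HClO to ClO-.
Remaining n(HClO) = 0.007969 mol; n(ClO-) = 0.002361 mol.
By Henderson-Hasselbalch, pH = pKa + log([A^-]/[HA]) = 7.52 + log(0.002361/0.007969) = 7.52 + (-0.53) = 6.99.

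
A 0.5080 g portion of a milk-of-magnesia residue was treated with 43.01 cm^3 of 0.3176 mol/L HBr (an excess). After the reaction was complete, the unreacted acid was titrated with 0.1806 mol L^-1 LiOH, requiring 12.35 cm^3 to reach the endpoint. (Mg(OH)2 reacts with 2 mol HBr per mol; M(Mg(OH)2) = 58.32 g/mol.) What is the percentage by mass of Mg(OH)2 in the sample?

65.6%

Total n(HBr) added = 0.3176 x 0.04301 = 0.01366 mol.
n(LiOH) used = 0.1806 x 0.01235 = 0.002230 mol, which equals the excess n(HBr).
So n(HBr) consumed by the sample = 0.01366 - 0.002230 = 0.01143 mol.
n(Mg(OH)2) = 0.01143 / 2 = 0.005715 mol.
mass Mg(OH)2 = 0.005715 x 58.32 = 0.3333 g, so %Mg(OH)2 = 0.3333/0.5080 x 100 = 65.6%.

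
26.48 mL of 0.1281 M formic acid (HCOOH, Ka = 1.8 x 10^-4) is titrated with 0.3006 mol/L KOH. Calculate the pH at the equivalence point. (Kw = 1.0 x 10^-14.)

8.35

n(HCOOH) = 0.1281 x 0.02648 = 0.003392 mol; V(KOH) at equivalence = 0.003392/0.3006 = 0.01128 L.
At equivalence all the acid is converted to HCOO-; total volume = 0.02648 + 0.01128 = 0.03776 L, so [HCOO-] = 0.003392/0.03776 = 0.08982 M.
Kb = Kw/Ka = 1.0e-14 / 1.8 x 10^-4 = 5.56e-11.
[OH^-] = sqrt(Kb x [HCOO-]) = sqrt(5.56e-11 x 0.08982) = 2.23e-6 M.
pOH = 5.65, so pH = 14.00 - 5.65 = 8.35.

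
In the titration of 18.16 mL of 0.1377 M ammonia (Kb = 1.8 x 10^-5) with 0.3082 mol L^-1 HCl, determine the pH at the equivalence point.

5.14

n(NH3) = 0.1377 x 0.01816 = 0.002501 mol; V(HCl) at equivalence = 0.002501/0.3082 = 0.008114 L.
At equivalence the base is fully converted to NH4+; total volume = 0.02627 L, so [NH4+] = 0.002501/0.02627 = 0.09518 M.
Ka(NH4+) = Kw/Kb = 1.0e-14 / 1.8 x 10^-5 = 5.56e-10.
[H^+] = sqrt(Ka x [NH4+]) = sqrt(5.56e-10 x 0.09518) = 7.27e-6 M.
pH = -log(7.27e-6) = 5.14.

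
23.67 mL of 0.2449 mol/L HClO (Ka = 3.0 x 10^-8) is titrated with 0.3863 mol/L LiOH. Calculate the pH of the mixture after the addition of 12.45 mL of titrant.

8.21

Initial n(HClO) = 0.2449 x 0.02367 = 0.005797 mol.
n(LiOH) added = 0.3863 x 0.01245 = 0.004809 mol, converting that many moles of HClO to ClO-.
Remaining n(HClO) = 0.0009873 mol; n(ClO-) = 0.004809 mol.
By Henderson-Hasselbalch, pH = pKa + log([A^-]/[HA]) = 7.52 + log(0.004809/0.0009873) = 7.52 + (+0.69) = 8.21.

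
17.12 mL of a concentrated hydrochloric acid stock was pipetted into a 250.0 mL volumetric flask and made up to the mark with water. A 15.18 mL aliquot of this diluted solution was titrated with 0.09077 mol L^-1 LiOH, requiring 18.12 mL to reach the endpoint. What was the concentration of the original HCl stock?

n(LiOH) = 0.09077 x 0.01812 = 0.001645 mol.
n(HCl) in the aliquot = 0.001645 mol.
[diluted HCl] = 0.001645 / 0.01518 = 0.1083 M.
Dilution factor = 250.0/17.12 = 14.60, so [stock] = 0.1083 x 14.60 = 1.58 M.

1.58 M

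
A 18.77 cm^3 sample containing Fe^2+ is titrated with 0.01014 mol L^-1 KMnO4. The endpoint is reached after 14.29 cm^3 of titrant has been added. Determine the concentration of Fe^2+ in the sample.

n(KMnO4) = 0.01014 x 0.01429 = 0.0001449 mol.
From the balanced equation, 1 mol KMnO4 reacts with 5 mol Fe^2+, so n(Fe^2+) = 0.0001449 x 5/1 = 0.0007245 mol.
[Fe^2+] = 0.0007245 / 0.01877 L = 0.0386 M.

0.0386 M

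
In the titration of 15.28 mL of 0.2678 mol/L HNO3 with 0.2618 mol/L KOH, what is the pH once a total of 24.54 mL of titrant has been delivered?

n(acid) = 0.2678 x 0.01528 = 0.004092 mol; n(KOH) added = 0.2618 x 0.02454 = 0.006425 mol.
Base is in excess by 0.006425 - 0.004092 = 0.002333 mol in a total volume of 0.03982 L.
[OH^-] = 0.002333/0.03982 = 0.05858 M, so pOH = 1.23 and pH = 14.00 - 1.23 = 12.77.

12.77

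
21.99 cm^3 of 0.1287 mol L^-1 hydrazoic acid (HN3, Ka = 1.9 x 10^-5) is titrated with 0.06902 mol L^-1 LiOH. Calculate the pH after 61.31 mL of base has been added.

12.23

n(acid) = 0.1287 x 0.02199 = 0.002830 mol; n(LiOH) added = 0.06902 x 0.06131 = 0.004232 mol.
Base is in excess by 0.004232 - 0.002830 = 0.001402 mol in a total volume of 0.08330 L.
[OH^-] = 0.001402/0.08330 = 0.01682 M, so pOH = 1.77 and pH = 14.00 - 1.77 = 12.23.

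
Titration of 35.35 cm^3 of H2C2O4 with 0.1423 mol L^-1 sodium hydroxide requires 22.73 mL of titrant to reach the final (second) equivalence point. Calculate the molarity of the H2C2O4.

0.0457 M

n(NaOH) = 0.1423 x 0.02273 = 0.003234 mol.
At the final (second) equivalence point, 2 mol OH^- react per mol H2C2O4, so n(H2C2O4) = 0.003234 / 2 = 0.001617 mol.
[H2C2O4] = 0.001617 / 0.03535 L = 0.0457 M.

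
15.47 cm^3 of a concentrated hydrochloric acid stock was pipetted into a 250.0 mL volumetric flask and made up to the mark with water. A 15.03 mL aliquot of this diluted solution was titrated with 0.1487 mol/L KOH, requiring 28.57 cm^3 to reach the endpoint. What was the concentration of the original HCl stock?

4.57 M

n(KOH) = 0.1487 x 0.02857 = 0.004248 mol.
n(HCl) in the aliquot = 0.004248 mol.
[diluted HCl] = 0.004248 / 0.01503 = 0.2827 M.
Dilution factor = 250.0/15.47 = 16.16, so [stock] = 0.2827 x 16.16 = 4.57 M.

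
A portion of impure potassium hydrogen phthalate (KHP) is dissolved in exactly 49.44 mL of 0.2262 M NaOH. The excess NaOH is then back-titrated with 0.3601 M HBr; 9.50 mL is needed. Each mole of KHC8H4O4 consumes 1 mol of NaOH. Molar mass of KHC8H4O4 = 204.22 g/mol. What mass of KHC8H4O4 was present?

1.59 g

Total n(NaOH) added = 0.2262 x 0.04944 = 0.01118 mol.
n(HBr) used = 0.3601 x 0.009500 = 0.003421 mol, which equals the excess n(NaOH).
So n(NaOH) consumed by the sample = 0.01118 - 0.003421 = 0.007762 mol.
n(KHC8H4O4) = 0.007762 / 1 = 0.007762 mol.
mass = 0.007762 mol x 204.22 g/mol = 1.59 g.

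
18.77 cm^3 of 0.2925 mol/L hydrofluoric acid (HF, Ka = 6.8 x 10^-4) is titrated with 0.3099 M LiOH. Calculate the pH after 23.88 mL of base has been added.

12.65

n(acid) = 0.2925 x 0.01877 = 0.005490 mol; n(LiOH) added = 0.3099 x 0.02388 = 0.007400 mol.
Base is in excess by 0.007400 - 0.005490 = 0.001910 mol in a total volume of 0.04265 L.
[OH^-] = 0.001910/0.04265 = 0.04479 M, so pOH = 1.35 and pH = 14.00 - 1.35 = 12.65.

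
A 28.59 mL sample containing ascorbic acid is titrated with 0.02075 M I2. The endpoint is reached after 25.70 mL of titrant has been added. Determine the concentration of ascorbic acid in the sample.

0.0187 M

n(I2) = 0.02075 x 0.02570 = 0.0005333 mol.
From the balanced equation, 1 mol I2 reacts with 1 mol ascorbic acid, so n(ascorbic acid) = 0.0005333 x 1/1 = 0.0005333 mol.
[ascorbic acid] = 0.0005333 / 0.02859 L = 0.0187 M.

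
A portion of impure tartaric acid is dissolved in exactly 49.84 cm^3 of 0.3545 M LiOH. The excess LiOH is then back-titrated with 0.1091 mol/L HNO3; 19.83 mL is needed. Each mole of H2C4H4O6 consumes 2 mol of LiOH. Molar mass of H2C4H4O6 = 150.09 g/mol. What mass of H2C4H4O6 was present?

1.16 g

Total n(LiOH) added = 0.3545 x 0.04984 = 0.01767 mol.
n(HNO3) used = 0.1091 x 0.01983 = 0.002163 mol, which equals the excess n(LiOH).
So n(LiOH) consumed by the sample = 0.01767 - 0.002163 = 0.01550 mol.
n(H2C4H4O6) = 0.01550 / 2 = 0.007752 mol.
mass = 0.007752 mol x 150.09 g/mol = 1.16 g.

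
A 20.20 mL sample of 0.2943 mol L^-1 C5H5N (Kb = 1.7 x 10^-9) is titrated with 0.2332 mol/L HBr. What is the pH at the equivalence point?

n(C5H5N) = 0.2943 x 0.02020 = 0.005945 mol; V(HBr) at equivalence = 0.005945/0.2332 = 0.02549 L.
At equivalence the base is fully converted to C5H5NH+; total volume = 0.04569 L, so [C5H5NH+] = 0.005945/0.04569 = 0.1301 M.
Ka(C5H5NH+) = Kw/Kb = 1.0e-14 / 1.7 x 10^-9 = 5.88e-6.
[H^+] = sqrt(Ka x [C5H5NH+]) = sqrt(5.88e-6 x 0.1301) = 0.000875 M.
pH = -log(0.000875) = 3.06.

3.06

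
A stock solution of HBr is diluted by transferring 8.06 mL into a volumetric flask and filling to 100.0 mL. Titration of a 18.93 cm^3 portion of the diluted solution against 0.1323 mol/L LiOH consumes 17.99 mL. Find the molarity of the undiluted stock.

1.56 M

n(LiOH) = 0.1323 x 0.01799 = 0.002380 mol.
n(HBr) in the aliquot = 0.002380 mol.
[diluted HBr] = 0.002380 / 0.01893 = 0.1257 M.
Dilution factor = 100.0/8.060 = 12.41, so [stock] = 0.1257 x 12.41 = 1.56 M.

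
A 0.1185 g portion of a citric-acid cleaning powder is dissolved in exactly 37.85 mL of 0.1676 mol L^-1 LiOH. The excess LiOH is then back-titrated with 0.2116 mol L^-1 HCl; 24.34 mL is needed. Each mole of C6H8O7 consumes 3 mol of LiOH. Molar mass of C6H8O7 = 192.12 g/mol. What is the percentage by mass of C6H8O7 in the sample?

Total n(LiOH) added = 0.1676 x 0.03785 = 0.006344 mol.
n(HCl) used = 0.2116 x 0.02434 = 0.005150 mol, which equals the excess n(LiOH).
So n(LiOH) consumed by the sample = 0.006344 - 0.005150 = 0.001193 mol.
n(C6H8O7) = 0.001193 / 3 = 0.0003978 mol.
mass C6H8O7 = 0.0003978 x 192.12 = 0.07642 g, so %C6H8O7 = 0.07642/0.1185 x 100 = 64.5%.

64.5%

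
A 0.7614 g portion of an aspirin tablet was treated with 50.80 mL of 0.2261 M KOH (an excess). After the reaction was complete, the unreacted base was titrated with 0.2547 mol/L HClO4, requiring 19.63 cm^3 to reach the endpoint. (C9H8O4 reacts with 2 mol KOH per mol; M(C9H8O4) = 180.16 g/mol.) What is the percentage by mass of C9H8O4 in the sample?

76.7%

Total n(KOH) added = 0.2261 x 0.05080 = 0.01149 mol.
n(HClO4) used = 0.2547 x 0.01963 = 0.005000 mol, which equals the excess n(KOH).
So n(KOH) consumed by the sample = 0.01149 - 0.005000 = 0.006486 mol.
n(C9H8O4) = 0.006486 / 2 = 0.003243 mol.
mass C9H8O4 = 0.003243 x 180.16 = 0.5843 g, so %C9H8O4 = 0.5843/0.7614 x 100 = 76.7%.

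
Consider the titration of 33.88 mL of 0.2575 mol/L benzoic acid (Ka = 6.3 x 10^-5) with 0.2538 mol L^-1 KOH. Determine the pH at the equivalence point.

n(C6H5COOH) = 0.2575 x 0.03388 = 0.008724 mol; V(KOH) at equivalence = 0.008724/0.2538 = 0.03437 L.
At equivalence all the acid is converted to C6H5COO-; total volume = 0.03388 + 0.03437 = 0.06825 L, so [C6H5COO-] = 0.008724/0.06825 = 0.1278 M.
Kb = Kw/Ka = 1.0e-14 / 6.3 x 10^-5 = 1.59e-10.
[OH^-] = sqrt(Kb x [C6H5COO-]) = sqrt(1.59e-10 x 0.1278) = 4.50e-6 M.
pOH = 5.35, so pH = 14.00 - 5.35 = 8.65.

8.65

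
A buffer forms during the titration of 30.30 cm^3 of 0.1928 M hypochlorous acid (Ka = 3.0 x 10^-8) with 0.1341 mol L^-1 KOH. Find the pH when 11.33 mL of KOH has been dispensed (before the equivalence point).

Initial n(HClO) = 0.1928 x 0.03030 = 0.005842 mol.
n(KOH) added = 0.1341 x 0.01133 = 0.001519 mol, converting that many moles of HClO to ClO-.
Remaining n(HClO) = 0.004322 mol; n(ClO-) = 0.001519 mol.
By Henderson-Hasselbalch, pH = pKa + log([A^-]/[HA]) = 7.52 + log(0.001519/0.004322) = 7.52 + (-0.45) = 7.07.

7.07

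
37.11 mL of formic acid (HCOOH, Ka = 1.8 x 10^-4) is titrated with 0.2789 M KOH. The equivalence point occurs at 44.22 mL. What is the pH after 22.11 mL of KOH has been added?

22.11 mL is exactly half the equivalence volume (44.22/2), i.e. the half-equivalence point.
There, n(HA) = n(A^-), so pH = pKa = -log(1.8 x 10^-4) = 3.74.

3.74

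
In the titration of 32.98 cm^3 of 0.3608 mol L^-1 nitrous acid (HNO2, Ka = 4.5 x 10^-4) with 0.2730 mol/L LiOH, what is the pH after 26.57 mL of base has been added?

3.54

Initial n(HNO2) = 0.3608 x 0.03298 = 0.01190 mol.
n(LiOH) added = 0.2730 x 0.02657 = 0.007254 mol, converting that many moles of HNO2 to NO2-.
Remaining n(HNO2) = 0.004646 mol; n(NO2-) = 0.007254 mol.
By Henderson-Hasselbalch, pH = pKa + log([A^-]/[HA]) = 3.35 + log(0.007254/0.004646) = 3.35 + (+0.19) = 3.54.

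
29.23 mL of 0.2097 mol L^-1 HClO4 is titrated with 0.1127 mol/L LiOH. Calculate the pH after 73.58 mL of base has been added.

n(acid) = 0.2097 x 0.02923 = 0.006130 mol; n(LiOH) added = 0.1127 x 0.07358 = 0.008292 mol.
Base is in excess by 0.008292 - 0.006130 = 0.002163 mol in a total volume of 0.1028 L.
[OH^-] = 0.002163/0.1028 = 0.02104 M, so pOH = 1.68 and pH = 14.00 - 1.68 = 12.32.

12.32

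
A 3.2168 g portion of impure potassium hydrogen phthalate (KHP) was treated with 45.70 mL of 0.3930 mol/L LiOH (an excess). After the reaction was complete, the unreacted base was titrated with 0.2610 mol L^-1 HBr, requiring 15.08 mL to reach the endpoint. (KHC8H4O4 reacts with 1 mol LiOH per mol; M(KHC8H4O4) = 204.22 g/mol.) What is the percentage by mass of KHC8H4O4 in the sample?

Total n(LiOH) added = 0.3930 x 0.04570 = 0.01796 mol.
n(HBr) used = 0.2610 x 0.01508 = 0.003936 mol, which equals the excess n(LiOH).
So n(LiOH) consumed by the sample = 0.01796 - 0.003936 = 0.01402 mol.
n(KHC8H4O4) = 0.01402 / 1 = 0.01402 mol.
mass KHC8H4O4 = 0.01402 x 204.22 = 2.864 g, so %KHC8H4O4 = 2.864/3.2168 x 100 = 89.0%.

89.0%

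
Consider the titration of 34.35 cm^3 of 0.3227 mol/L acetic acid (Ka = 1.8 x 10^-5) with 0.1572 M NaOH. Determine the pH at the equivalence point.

8.88

n(CH3COOH) = 0.3227 x 0.03435 = 0.01108 mol; V(NaOH) at equivalence = 0.01108/0.1572 = 0.07051 L.
At equivalence all the acid is converted to CH3COO-; total volume = 0.03435 + 0.07051 = 0.1049 L, so [CH3COO-] = 0.01108/0.1049 = 0.1057 M.
Kb = Kw/Ka = 1.0e-14 / 1.8 x 10^-5 = 5.56e-10.
[OH^-] = sqrt(Kb x [CH3COO-]) = sqrt(5.56e-10 x 0.1057) = 7.66e-6 M.
pOH = 5.12, so pH = 14.00 - 5.12 = 8.88.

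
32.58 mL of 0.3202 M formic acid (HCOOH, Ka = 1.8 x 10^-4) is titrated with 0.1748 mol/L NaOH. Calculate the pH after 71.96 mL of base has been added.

n(acid) = 0.3202 x 0.03258 = 0.01043 mol; n(NaOH) added = 0.1748 x 0.07196 = 0.01258 mol.
Base is in excess by 0.01258 - 0.01043 = 0.002146 mol in a total volume of 0.1045 L.
[OH^-] = 0.002146/0.1045 = 0.02053 M, so pOH = 1.69 and pH = 14.00 - 1.69 = 12.31.

12.31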